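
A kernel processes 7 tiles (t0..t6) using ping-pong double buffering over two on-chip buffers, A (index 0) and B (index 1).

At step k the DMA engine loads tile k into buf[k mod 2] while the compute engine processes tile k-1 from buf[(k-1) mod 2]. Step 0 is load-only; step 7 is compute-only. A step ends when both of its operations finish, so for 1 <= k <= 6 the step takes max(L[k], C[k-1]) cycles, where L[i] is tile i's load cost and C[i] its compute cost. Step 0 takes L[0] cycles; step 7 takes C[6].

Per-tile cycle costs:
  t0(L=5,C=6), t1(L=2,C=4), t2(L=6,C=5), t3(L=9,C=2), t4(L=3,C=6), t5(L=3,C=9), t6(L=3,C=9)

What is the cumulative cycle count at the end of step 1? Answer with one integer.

k=0 load=t0/5c comp=- wait=5 total=5
k=1 load=t1/2c comp=t0/6c wait=6 total=11
k=2 load=t2/6c comp=t1/4c wait=6 total=17
k=3 load=t3/9c comp=t2/5c wait=9 total=26
k=4 load=t4/3c comp=t3/2c wait=3 total=29
k=5 load=t5/3c comp=t4/6c wait=6 total=35
k=6 load=t6/3c comp=t5/9c wait=9 total=44
k=7 load=- comp=t6/9c wait=9 total=53

end_cycle[1] = 11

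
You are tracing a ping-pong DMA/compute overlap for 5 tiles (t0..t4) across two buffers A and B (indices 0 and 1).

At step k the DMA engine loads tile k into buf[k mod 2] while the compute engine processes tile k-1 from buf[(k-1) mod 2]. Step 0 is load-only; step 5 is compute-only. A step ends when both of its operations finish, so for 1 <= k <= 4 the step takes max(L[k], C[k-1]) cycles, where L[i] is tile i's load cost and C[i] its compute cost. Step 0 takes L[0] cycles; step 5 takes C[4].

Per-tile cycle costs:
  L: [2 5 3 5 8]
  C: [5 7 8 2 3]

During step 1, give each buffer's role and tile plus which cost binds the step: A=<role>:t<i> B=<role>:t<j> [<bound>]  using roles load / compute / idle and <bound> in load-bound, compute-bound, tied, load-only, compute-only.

step 1: A=compute:t0 B=load:t1 [tied]

[0] DMA t0→A (2c) ∥ CU idle ⇒ 2c, clock 2
[1] DMA t1→B (5c) ∥ CU A:t0 (5c) ⇒ 5c, clock 7
[2] DMA t2→A (3c) ∥ CU B:t1 (7c) ⇒ 7c, clock 14
[3] DMA t3→B (5c) ∥ CU A:t2 (8c) ⇒ 8c, clock 22
[4] DMA t4→A (8c) ∥ CU B:t3 (2c) ⇒ 8c, clock 30
[5] DMA idle ∥ CU A:t4 (3c) ⇒ 3c, clock 33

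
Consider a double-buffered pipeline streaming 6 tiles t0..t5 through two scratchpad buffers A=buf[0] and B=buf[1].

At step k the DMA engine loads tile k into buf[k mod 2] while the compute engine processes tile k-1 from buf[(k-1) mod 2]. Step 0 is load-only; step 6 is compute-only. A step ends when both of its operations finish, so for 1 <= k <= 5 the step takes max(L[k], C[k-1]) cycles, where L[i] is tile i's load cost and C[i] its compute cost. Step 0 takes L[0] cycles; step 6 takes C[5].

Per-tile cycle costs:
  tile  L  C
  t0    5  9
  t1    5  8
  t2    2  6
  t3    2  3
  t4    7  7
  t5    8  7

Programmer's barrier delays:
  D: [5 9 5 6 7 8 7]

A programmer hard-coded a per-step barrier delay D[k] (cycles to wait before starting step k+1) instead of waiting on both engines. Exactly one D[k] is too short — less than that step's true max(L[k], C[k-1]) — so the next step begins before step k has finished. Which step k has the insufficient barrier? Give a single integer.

[0] required=L[0]=5=5 vs D=5 ok
[1] required=max(L[1]=5,C[0]=9)=9 vs D=9 ok
[2] required=max(L[2]=2,C[1]=8)=8 vs D=5 SHORT
[3] required=max(L[3]=2,C[2]=6)=6 vs D=6 ok
[4] required=max(L[4]=7,C[3]=3)=7 vs D=7 ok
[5] required=max(L[5]=8,C[4]=7)=8 vs D=8 ok
[6] required=C[5]=7=7 vs D=7 ok

hazard at step 2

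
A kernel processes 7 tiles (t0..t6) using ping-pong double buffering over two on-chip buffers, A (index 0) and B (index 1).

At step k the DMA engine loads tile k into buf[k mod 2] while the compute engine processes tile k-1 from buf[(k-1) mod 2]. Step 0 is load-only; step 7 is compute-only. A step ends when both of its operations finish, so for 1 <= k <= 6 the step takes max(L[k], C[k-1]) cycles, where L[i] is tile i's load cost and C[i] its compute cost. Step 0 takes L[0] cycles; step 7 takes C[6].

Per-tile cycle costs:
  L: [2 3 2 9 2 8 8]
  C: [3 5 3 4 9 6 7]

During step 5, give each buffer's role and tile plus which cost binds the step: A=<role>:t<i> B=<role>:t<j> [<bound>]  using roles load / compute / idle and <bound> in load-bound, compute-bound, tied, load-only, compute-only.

  0. 2=2c; end=2; A:t0 B:-
  1. max(3,3)=3c; end=5; A:t0 B:t1
  2. max(2,5)=5c; end=10; A:t2 B:t1
  3. max(9,3)=9c; end=19; A:t2 B:t3
  4. max(2,4)=4c; end=23; A:t4 B:t3
  5. max(8,9)=9c; end=32; A:t4 B:t5
  6. max(8,6)=8c; end=40; A:t6 B:t5
  7. 7=7c; end=47; A:t6 B:t5

step 5: A=compute:t4 B=load:t5 [compute-bound]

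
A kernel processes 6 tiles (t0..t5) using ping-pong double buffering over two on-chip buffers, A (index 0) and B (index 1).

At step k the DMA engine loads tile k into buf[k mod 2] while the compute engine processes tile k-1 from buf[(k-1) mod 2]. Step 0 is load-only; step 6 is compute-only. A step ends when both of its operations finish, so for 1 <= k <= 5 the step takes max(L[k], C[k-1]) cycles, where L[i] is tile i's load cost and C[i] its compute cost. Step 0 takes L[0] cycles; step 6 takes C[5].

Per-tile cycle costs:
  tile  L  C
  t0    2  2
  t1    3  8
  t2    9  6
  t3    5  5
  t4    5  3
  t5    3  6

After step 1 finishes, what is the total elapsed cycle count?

end_cycle[1] = 5

  0. 2=2c; end=2; A:t0 B:-
  1. max(3,2)=3c; end=5; A:t0 B:t1
  2. max(9,8)=9c; end=14; A:t2 B:t1
  3. max(5,6)=6c; end=20; A:t2 B:t3
  4. max(5,5)=5c; end=25; A:t4 B:t3
  5. max(3,3)=3c; end=28; A:t4 B:t5
  6. 6=6c; end=34; A:t4 B:t5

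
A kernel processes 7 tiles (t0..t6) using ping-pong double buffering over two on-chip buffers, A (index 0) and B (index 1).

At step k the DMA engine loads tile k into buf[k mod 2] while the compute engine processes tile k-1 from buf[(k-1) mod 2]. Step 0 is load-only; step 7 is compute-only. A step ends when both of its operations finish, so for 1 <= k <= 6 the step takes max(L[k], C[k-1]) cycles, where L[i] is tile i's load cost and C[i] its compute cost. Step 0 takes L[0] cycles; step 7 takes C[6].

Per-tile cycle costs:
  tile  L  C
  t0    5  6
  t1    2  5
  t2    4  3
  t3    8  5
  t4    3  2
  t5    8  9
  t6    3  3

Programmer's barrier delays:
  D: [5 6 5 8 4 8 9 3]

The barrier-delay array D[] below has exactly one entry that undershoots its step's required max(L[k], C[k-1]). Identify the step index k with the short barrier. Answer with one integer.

hazard at step 4

k=0 barrier L[0]=5→5c, D[0]=5 ok
k=1 barrier max(L[1]=2,C[0]=6)→6c, D[1]=6 ok
k=2 barrier max(L[2]=4,C[1]=5)→5c, D[2]=5 ok
k=3 barrier max(L[3]=8,C[2]=3)→8c, D[3]=8 ok
k=4 barrier max(L[4]=3,C[3]=5)→5c, D[4]=4 SHORT
k=5 barrier max(L[5]=8,C[4]=2)→8c, D[5]=8 ok
k=6 barrier max(L[6]=3,C[5]=9)→9c, D[6]=9 ok
k=7 barrier C[6]=3→3c, D[7]=3 ok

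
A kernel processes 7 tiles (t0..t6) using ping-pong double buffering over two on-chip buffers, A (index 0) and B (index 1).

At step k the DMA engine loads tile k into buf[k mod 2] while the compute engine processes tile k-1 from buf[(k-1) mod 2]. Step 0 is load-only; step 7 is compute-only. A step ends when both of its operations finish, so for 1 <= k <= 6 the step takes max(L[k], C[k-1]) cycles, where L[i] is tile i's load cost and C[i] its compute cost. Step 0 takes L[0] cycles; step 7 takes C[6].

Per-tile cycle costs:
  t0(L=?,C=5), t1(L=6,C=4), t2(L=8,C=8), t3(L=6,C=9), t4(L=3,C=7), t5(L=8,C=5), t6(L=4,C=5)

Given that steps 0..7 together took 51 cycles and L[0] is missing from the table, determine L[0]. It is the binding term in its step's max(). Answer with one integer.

step 0 | dur = L[0]=? = L[0]  (unknown; binding)
step 1 | dur = max(L[1]=6, C[0]=5) = 6
step 2 | dur = max(L[2]=8, C[1]=4) = 8
step 3 | dur = max(L[3]=6, C[2]=8) = 8
step 4 | dur = max(L[4]=3, C[3]=9) = 9
step 5 | dur = max(L[5]=8, C[4]=7) = 8
step 6 | dur = max(L[6]=4, C[5]=5) = 5
step 7 | dur = C[6]=5 = 5
sum of known step durations = 49
dur[0] = total - known = 51 - 49 = 2
L[0] is the binding max in step 0, so L[0] = dur[0] = 2

L[0] = 2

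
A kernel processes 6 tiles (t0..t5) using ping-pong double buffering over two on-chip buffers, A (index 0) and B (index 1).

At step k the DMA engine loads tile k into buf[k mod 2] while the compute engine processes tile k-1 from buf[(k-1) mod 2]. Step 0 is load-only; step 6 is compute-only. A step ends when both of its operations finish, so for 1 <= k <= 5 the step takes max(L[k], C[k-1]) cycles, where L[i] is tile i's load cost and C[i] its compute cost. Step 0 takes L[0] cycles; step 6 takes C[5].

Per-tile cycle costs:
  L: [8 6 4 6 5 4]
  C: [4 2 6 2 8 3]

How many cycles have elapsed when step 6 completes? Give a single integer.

k=0 load=t0/8c comp=- wait=8 total=8
k=1 load=t1/6c comp=t0/4c wait=6 total=14
k=2 load=t2/4c comp=t1/2c wait=4 total=18
k=3 load=t3/6c comp=t2/6c wait=6 total=24
k=4 load=t4/5c comp=t3/2c wait=5 total=29
k=5 load=t5/4c comp=t4/8c wait=8 total=37
k=6 load=- comp=t5/3c wait=3 total=40

end_cycle[6] = 40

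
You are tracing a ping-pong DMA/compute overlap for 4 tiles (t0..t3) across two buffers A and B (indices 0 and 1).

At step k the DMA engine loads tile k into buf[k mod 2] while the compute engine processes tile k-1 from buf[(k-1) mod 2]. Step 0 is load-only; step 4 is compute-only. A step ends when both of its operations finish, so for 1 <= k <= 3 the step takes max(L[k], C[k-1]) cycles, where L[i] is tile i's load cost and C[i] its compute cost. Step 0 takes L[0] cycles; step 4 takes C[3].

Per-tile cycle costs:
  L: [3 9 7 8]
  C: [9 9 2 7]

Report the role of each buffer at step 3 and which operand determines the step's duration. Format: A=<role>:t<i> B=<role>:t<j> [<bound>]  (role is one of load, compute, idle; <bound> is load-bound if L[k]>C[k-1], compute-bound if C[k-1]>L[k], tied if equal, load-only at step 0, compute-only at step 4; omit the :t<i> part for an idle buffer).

step 3: A=compute:t2 B=load:t3 [load-bound]

k=0 load=t0/3c comp=- wait=3 total=3
k=1 load=t1/9c comp=t0/9c wait=9 total=12
k=2 load=t2/7c comp=t1/9c wait=9 total=21
k=3 load=t3/8c comp=t2/2c wait=8 total=29
k=4 load=- comp=t3/7c wait=7 total=36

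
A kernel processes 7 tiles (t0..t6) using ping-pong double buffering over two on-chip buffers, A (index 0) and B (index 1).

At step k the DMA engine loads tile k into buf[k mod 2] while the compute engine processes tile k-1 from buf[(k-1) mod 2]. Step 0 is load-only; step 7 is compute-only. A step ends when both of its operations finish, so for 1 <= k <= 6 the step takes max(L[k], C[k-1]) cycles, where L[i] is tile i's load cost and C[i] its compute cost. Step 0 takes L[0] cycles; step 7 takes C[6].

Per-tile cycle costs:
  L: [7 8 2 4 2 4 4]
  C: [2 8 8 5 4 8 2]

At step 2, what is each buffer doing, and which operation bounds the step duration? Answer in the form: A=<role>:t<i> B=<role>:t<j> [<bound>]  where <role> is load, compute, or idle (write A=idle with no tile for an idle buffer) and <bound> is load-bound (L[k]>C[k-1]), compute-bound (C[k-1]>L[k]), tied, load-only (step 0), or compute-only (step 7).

step 2: A=load:t2 B=compute:t1 [compute-bound]

[0] DMA t0→A (7c) ∥ CU idle ⇒ 7c, clock 7
[1] DMA t1→B (8c) ∥ CU A:t0 (2c) ⇒ 8c, clock 15
[2] DMA t2→A (2c) ∥ CU B:t1 (8c) ⇒ 8c, clock 23
[3] DMA t3→B (4c) ∥ CU A:t2 (8c) ⇒ 8c, clock 31
[4] DMA t4→A (2c) ∥ CU B:t3 (5c) ⇒ 5c, clock 36
[5] DMA t5→B (4c) ∥ CU A:t4 (4c) ⇒ 4c, clock 40
[6] DMA t6→A (4c) ∥ CU B:t5 (8c) ⇒ 8c, clock 48
[7] DMA idle ∥ CU A:t6 (2c) ⇒ 2c, clock 50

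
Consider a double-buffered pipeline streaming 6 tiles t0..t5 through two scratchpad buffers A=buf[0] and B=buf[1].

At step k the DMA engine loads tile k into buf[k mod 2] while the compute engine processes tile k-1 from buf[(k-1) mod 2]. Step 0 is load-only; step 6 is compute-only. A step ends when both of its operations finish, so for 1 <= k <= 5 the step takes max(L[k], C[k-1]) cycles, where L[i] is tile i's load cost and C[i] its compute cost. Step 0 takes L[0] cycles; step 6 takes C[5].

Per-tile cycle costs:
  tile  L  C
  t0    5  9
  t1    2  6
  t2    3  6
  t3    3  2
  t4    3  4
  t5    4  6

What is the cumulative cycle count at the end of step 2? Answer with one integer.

end_cycle[2] = 20

  0. 5=5c; end=5; A:t0 B:-
  1. max(2,9)=9c; end=14; A:t0 B:t1
  2. max(3,6)=6c; end=20; A:t2 B:t1
  3. max(3,6)=6c; end=26; A:t2 B:t3
  4. max(3,2)=3c; end=29; A:t4 B:t3
  5. max(4,4)=4c; end=33; A:t4 B:t5
  6. 6=6c; end=39; A:t4 B:t5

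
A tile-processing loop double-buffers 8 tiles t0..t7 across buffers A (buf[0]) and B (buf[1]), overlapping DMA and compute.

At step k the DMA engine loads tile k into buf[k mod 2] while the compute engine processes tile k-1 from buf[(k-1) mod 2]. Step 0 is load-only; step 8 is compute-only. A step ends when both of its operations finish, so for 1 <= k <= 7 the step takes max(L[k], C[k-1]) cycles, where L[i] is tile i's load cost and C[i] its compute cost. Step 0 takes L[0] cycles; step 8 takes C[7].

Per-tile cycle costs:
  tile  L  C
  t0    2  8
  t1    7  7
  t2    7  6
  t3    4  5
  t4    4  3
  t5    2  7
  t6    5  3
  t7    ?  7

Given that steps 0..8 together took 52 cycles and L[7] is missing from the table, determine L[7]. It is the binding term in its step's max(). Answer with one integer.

L[7] = 7

step 0: dur = L[0]=2 = 2
step 1: dur = max(L[1]=7, C[0]=8) = 8
step 2: dur = max(L[2]=7, C[1]=7) = 7
step 3: dur = max(L[3]=4, C[2]=6) = 6
step 4: dur = max(L[4]=4, C[3]=5) = 5
step 5: dur = max(L[5]=2, C[4]=3) = 3
step 6: dur = max(L[6]=5, C[5]=7) = 7
step 7: dur = max(L[7]=?, C[6]=3) = L[7]  (unknown; binding)
step 8: dur = C[7]=7 = 7
sum of known step durations = 45
dur[7] = total - known = 52 - 45 = 7
L[7] is the binding max in step 7, so L[7] = dur[7] = 7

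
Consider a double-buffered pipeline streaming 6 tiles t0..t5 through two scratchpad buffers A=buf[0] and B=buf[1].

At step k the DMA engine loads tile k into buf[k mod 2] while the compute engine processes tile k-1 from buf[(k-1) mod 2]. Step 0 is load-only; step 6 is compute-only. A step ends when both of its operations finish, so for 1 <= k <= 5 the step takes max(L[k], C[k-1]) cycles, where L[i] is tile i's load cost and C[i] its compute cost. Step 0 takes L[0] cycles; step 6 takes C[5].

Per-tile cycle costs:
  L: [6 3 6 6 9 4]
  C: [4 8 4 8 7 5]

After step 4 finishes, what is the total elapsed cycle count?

end_cycle[4] = 33

step 0: L[0]=6 → dur=6, Σ=6 | A=load:t0 B=idle [load-only]
step 1: L[1]=3 C[0]=4 → dur=4, Σ=10 | A=compute:t0 B=load:t1 [compute-bound]
step 2: L[2]=6 C[1]=8 → dur=8, Σ=18 | A=load:t2 B=compute:t1 [compute-bound]
step 3: L[3]=6 C[2]=4 → dur=6, Σ=24 | A=compute:t2 B=load:t3 [load-bound]
step 4: L[4]=9 C[3]=8 → dur=9, Σ=33 | A=load:t4 B=compute:t3 [load-bound]
step 5: L[5]=4 C[4]=7 → dur=7, Σ=40 | A=compute:t4 B=load:t5 [compute-bound]
step 6: C[5]=5 → dur=5, Σ=45 | A=idle B=compute:t5 [compute-only]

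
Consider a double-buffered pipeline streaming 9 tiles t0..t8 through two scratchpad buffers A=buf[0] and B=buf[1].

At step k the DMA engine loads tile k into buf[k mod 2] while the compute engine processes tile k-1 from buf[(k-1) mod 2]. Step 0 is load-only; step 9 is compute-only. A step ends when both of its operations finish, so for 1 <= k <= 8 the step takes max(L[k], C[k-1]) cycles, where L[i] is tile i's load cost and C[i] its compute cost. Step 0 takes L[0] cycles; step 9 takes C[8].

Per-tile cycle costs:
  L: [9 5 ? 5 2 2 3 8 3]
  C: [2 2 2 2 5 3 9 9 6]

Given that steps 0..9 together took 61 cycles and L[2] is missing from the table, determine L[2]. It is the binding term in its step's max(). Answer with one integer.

step 0 | dur = L[0]=9 = 9
step 1 | dur = max(L[1]=5, C[0]=2) = 5
step 2 | dur = max(L[2]=?, C[1]=2) = L[2]  (unknown; binding)
step 3 | dur = max(L[3]=5, C[2]=2) = 5
step 4 | dur = max(L[4]=2, C[3]=2) = 2
step 5 | dur = max(L[5]=2, C[4]=5) = 5
step 6 | dur = max(L[6]=3, C[5]=3) = 3
step 7 | dur = max(L[7]=8, C[6]=9) = 9
step 8 | dur = max(L[8]=3, C[7]=9) = 9
step 9 | dur = C[8]=6 = 6
sum of known step durations = 53
dur[2] = total - known = 61 - 53 = 8
L[2] is the binding max in step 2, so L[2] = dur[2] = 8

L[2] = 8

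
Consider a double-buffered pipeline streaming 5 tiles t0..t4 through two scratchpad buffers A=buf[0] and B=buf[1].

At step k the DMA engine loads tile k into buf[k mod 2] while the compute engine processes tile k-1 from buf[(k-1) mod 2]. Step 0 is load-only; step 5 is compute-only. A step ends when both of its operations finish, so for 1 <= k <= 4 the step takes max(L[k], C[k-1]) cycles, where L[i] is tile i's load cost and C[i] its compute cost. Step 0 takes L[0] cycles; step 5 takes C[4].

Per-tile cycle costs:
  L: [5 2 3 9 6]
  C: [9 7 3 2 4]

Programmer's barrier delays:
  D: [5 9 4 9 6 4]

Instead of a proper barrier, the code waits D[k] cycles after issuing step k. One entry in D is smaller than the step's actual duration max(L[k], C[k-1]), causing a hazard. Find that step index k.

step 0: need L[0]=5 = 5; D[0]=5 ok
step 1: need max(L[1]=2,C[0]=9) = 9; D[1]=9 ok
step 2: need max(L[2]=3,C[1]=7) = 7; D[2]=4 SHORT
step 3: need max(L[3]=9,C[2]=3) = 9; D[3]=9 ok
step 4: need max(L[4]=6,C[3]=2) = 6; D[4]=6 ok
step 5: need C[4]=4 = 4; D[5]=4 ok

hazard at step 2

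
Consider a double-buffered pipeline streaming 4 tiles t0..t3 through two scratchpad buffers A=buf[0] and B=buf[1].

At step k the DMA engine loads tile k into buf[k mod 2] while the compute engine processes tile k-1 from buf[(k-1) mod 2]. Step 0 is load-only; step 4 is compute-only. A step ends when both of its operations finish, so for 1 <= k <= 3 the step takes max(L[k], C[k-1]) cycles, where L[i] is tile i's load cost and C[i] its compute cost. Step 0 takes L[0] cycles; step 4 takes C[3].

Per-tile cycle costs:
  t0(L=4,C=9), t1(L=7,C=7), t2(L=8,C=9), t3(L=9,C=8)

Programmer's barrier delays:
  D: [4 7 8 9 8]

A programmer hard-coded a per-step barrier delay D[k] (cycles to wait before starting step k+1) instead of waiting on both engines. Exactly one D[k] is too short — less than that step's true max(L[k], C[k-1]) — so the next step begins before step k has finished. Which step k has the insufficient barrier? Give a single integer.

hazard at step 1

step 0: need L[0]=4 = 4; D[0]=4 ok
step 1: need max(L[1]=7,C[0]=9) = 9; D[1]=7 SHORT
step 2: need max(L[2]=8,C[1]=7) = 8; D[2]=8 ok
step 3: need max(L[3]=9,C[2]=9) = 9; D[3]=9 ok
step 4: need C[3]=8 = 8; D[4]=8 ok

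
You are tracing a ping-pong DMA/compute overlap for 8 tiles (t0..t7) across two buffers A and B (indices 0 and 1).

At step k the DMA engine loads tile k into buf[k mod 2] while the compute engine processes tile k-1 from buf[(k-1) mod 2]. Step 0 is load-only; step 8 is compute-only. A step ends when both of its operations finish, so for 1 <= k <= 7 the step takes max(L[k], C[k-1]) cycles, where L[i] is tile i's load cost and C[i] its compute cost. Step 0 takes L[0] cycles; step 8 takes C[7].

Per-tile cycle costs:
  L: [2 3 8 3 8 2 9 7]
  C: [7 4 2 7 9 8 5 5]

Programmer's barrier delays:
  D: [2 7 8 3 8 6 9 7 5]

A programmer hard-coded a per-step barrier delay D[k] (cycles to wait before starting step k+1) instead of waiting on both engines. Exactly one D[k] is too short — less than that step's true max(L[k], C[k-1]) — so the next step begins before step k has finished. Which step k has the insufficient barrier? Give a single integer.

hazard at step 5

k=0 barrier L[0]=2→2c, D[0]=2 ok
k=1 barrier max(L[1]=3,C[0]=7)→7c, D[1]=7 ok
k=2 barrier max(L[2]=8,C[1]=4)→8c, D[2]=8 ok
k=3 barrier max(L[3]=3,C[2]=2)→3c, D[3]=3 ok
k=4 barrier max(L[4]=8,C[3]=7)→8c, D[4]=8 ok
k=5 barrier max(L[5]=2,C[4]=9)→9c, D[5]=6 SHORT
k=6 barrier max(L[6]=9,C[5]=8)→9c, D[6]=9 ok
k=7 barrier max(L[7]=7,C[6]=5)→7c, D[7]=7 ok
k=8 barrier C[7]=5→5c, D[8]=5 ok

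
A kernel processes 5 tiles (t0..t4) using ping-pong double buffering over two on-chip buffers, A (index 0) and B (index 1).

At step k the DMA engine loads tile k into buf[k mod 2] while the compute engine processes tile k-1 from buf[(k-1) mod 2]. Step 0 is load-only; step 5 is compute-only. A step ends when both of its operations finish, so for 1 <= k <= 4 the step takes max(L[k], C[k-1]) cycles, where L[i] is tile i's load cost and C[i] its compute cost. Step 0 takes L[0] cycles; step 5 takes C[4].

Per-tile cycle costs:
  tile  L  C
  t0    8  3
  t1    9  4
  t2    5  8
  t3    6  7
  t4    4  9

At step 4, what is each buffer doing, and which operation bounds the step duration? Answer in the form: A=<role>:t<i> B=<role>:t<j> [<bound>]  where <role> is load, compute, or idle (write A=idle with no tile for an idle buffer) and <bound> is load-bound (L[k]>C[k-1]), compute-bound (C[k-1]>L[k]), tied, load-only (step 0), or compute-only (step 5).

step 4: A=load:t4 B=compute:t3 [compute-bound]

[0] DMA t0→A (8c) ∥ CU idle ⇒ 8c, clock 8
[1] DMA t1→B (9c) ∥ CU A:t0 (3c) ⇒ 9c, clock 17
[2] DMA t2→A (5c) ∥ CU B:t1 (4c) ⇒ 5c, clock 22
[3] DMA t3→B (6c) ∥ CU A:t2 (8c) ⇒ 8c, clock 30
[4] DMA t4→A (4c) ∥ CU B:t3 (7c) ⇒ 7c, clock 37
[5] DMA idle ∥ CU A:t4 (9c) ⇒ 9c, clock 46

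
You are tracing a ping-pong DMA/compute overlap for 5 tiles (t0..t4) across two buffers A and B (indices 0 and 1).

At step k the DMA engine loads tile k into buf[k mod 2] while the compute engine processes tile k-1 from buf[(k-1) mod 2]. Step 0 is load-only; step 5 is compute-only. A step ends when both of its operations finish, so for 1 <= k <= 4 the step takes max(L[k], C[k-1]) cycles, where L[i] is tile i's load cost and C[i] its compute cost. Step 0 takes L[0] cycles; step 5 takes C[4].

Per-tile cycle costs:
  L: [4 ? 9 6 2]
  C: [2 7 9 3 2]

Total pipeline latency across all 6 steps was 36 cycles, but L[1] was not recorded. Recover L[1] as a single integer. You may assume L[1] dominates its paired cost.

step 0: dur = L[0]=4 = 4
step 1: dur = max(L[1]=?, C[0]=2) = L[1]  (unknown; binding)
step 2: dur = max(L[2]=9, C[1]=7) = 9
step 3: dur = max(L[3]=6, C[2]=9) = 9
step 4: dur = max(L[4]=2, C[3]=3) = 3
step 5: dur = C[4]=2 = 2
sum of known step durations = 27
dur[1] = total - known = 36 - 27 = 9
L[1] is the binding max in step 1, so L[1] = dur[1] = 9

L[1] = 9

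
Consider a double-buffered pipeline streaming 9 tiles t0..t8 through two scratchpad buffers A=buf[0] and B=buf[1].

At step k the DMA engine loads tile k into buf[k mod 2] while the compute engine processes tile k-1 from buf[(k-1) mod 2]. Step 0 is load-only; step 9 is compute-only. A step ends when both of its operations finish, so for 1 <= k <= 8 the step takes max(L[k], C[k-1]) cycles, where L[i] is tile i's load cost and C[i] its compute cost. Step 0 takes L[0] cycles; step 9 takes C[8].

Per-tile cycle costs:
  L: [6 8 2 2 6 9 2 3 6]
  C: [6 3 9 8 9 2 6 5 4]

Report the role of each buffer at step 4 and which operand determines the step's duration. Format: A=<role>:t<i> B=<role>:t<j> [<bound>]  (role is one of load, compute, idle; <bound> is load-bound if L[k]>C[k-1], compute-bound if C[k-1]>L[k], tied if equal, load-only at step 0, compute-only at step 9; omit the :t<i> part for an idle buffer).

  0. 6=6c; end=6; A:t0 B:-
  1. max(8,6)=8c; end=14; A:t0 B:t1
  2. max(2,3)=3c; end=17; A:t2 B:t1
  3. max(2,9)=9c; end=26; A:t2 B:t3
  4. max(6,8)=8c; end=34; A:t4 B:t3
  5. max(9,9)=9c; end=43; A:t4 B:t5
  6. max(2,2)=2c; end=45; A:t6 B:t5
  7. max(3,6)=6c; end=51; A:t6 B:t7
  8. max(6,5)=6c; end=57; A:t8 B:t7
  9. 4=4c; end=61; A:t8 B:t7

step 4: A=load:t4 B=compute:t3 [compute-bound]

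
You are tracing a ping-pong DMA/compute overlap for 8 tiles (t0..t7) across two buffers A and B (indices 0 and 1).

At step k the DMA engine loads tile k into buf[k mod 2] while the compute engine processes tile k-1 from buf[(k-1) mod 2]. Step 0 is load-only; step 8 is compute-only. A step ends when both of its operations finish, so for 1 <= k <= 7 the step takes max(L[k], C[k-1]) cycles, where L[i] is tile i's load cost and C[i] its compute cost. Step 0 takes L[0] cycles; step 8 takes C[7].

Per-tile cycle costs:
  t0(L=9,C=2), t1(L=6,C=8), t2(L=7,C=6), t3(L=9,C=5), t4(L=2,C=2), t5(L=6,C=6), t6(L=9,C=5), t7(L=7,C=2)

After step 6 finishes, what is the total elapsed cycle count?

[0] DMA t0→A (9c) ∥ CU idle ⇒ 9c, clock 9
[1] DMA t1→B (6c) ∥ CU A:t0 (2c) ⇒ 6c, clock 15
[2] DMA t2→A (7c) ∥ CU B:t1 (8c) ⇒ 8c, clock 23
[3] DMA t3→B (9c) ∥ CU A:t2 (6c) ⇒ 9c, clock 32
[4] DMA t4→A (2c) ∥ CU B:t3 (5c) ⇒ 5c, clock 37
[5] DMA t5→B (6c) ∥ CU A:t4 (2c) ⇒ 6c, clock 43
[6] DMA t6→A (9c) ∥ CU B:t5 (6c) ⇒ 9c, clock 52
[7] DMA t7→B (7c) ∥ CU A:t6 (5c) ⇒ 7c, clock 59
[8] DMA idle ∥ CU B:t7 (2c) ⇒ 2c, clock 61

end_cycle[6] = 52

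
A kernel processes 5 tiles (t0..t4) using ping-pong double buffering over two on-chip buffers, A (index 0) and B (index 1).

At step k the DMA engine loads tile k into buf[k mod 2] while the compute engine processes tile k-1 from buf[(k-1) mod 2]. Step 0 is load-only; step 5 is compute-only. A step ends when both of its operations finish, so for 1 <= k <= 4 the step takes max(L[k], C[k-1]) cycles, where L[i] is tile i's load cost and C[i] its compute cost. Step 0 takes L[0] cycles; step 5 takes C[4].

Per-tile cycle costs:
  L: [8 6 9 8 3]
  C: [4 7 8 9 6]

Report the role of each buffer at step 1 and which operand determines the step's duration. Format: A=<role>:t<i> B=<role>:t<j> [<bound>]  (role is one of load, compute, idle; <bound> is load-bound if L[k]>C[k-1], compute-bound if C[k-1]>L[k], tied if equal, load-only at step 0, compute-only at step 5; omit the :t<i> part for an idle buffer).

k=0 load=t0/8c comp=- wait=8 total=8
k=1 load=t1/6c comp=t0/4c wait=6 total=14
k=2 load=t2/9c comp=t1/7c wait=9 total=23
k=3 load=t3/8c comp=t2/8c wait=8 total=31
k=4 load=t4/3c comp=t3/9c wait=9 total=40
k=5 load=- comp=t4/6c wait=6 total=46

step 1: A=compute:t0 B=load:t1 [load-bound]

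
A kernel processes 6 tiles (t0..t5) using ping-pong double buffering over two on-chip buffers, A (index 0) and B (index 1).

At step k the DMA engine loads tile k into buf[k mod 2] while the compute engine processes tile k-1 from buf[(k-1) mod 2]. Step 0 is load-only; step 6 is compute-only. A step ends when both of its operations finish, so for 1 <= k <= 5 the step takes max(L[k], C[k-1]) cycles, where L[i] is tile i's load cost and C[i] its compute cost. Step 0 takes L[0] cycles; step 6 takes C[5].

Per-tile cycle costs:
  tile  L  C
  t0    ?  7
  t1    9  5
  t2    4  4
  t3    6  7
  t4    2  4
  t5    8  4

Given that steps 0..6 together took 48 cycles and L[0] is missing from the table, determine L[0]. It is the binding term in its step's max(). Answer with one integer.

step 0 = dur = L[0]=? = L[0]  (unknown; binding)
step 1 = dur = max(L[1]=9, C[0]=7) = 9
step 2 = dur = max(L[2]=4, C[1]=5) = 5
step 3 = dur = max(L[3]=6, C[2]=4) = 6
step 4 = dur = max(L[4]=2, C[3]=7) = 7
step 5 = dur = max(L[5]=8, C[4]=4) = 8
step 6 = dur = C[5]=4 = 4
sum of known step durations = 39
dur[0] = total - known = 48 - 39 = 9
L[0] is the binding max in step 0, so L[0] = dur[0] = 9

L[0] = 9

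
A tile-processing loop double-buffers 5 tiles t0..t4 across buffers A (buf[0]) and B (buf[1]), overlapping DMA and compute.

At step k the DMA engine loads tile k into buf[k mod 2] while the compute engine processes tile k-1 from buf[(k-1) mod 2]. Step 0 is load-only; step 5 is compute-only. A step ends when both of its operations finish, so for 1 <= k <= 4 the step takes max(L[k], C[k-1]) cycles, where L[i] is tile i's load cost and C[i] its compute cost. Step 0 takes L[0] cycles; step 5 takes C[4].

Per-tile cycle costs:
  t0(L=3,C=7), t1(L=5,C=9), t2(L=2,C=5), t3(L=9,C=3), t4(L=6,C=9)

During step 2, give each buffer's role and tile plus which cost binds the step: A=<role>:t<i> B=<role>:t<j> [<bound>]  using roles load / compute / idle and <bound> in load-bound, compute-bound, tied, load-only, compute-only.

step 2: A=load:t2 B=compute:t1 [compute-bound]

  0. 3=3c; end=3; A:t0 B:-
  1. max(5,7)=7c; end=10; A:t0 B:t1
  2. max(2,9)=9c; end=19; A:t2 B:t1
  3. max(9,5)=9c; end=28; A:t2 B:t3
  4. max(6,3)=6c; end=34; A:t4 B:t3
  5. 9=9c; end=43; A:t4 B:t3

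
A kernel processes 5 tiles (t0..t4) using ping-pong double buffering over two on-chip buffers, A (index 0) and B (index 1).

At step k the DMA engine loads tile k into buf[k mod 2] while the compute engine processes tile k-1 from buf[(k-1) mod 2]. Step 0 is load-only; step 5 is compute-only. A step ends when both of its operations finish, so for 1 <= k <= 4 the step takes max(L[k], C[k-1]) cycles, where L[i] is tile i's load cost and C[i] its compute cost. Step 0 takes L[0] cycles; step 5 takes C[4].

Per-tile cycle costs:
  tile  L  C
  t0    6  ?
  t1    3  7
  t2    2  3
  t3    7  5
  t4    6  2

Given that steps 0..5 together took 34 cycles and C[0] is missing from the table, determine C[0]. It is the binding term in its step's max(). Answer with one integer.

C[0] = 6

step 0: dur = L[0]=6 = 6
step 1: dur = max(L[1]=3, C[0]=?) = C[0]  (unknown; binding)
step 2: dur = max(L[2]=2, C[1]=7) = 7
step 3: dur = max(L[3]=7, C[2]=3) = 7
step 4: dur = max(L[4]=6, C[3]=5) = 6
step 5: dur = C[4]=2 = 2
sum of known step durations = 28
dur[1] = total - known = 34 - 28 = 6
C[0] is the binding max in step 1, so C[0] = dur[1] = 6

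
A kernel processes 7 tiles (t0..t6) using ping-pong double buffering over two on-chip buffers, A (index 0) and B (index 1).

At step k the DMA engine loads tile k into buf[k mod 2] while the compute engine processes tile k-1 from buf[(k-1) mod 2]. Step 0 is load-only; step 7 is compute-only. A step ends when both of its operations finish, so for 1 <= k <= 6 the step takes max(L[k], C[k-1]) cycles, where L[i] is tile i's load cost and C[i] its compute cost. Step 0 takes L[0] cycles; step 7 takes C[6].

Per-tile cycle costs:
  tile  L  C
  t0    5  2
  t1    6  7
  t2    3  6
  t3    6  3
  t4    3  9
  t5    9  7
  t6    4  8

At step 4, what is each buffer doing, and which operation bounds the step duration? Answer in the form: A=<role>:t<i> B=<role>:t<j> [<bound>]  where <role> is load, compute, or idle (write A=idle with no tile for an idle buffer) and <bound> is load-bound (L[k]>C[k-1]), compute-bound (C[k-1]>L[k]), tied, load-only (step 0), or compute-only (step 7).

step 4: A=load:t4 B=compute:t3 [tied]

[0] DMA t0→A (5c) ∥ CU idle ⇒ 5c, clock 5
[1] DMA t1→B (6c) ∥ CU A:t0 (2c) ⇒ 6c, clock 11
[2] DMA t2→A (3c) ∥ CU B:t1 (7c) ⇒ 7c, clock 18
[3] DMA t3→B (6c) ∥ CU A:t2 (6c) ⇒ 6c, clock 24
[4] DMA t4→A (3c) ∥ CU B:t3 (3c) ⇒ 3c, clock 27
[5] DMA t5→B (9c) ∥ CU A:t4 (9c) ⇒ 9c, clock 36
[6] DMA t6→A (4c) ∥ CU B:t5 (7c) ⇒ 7c, clock 43
[7] DMA idle ∥ CU A:t6 (8c) ⇒ 8c, clock 51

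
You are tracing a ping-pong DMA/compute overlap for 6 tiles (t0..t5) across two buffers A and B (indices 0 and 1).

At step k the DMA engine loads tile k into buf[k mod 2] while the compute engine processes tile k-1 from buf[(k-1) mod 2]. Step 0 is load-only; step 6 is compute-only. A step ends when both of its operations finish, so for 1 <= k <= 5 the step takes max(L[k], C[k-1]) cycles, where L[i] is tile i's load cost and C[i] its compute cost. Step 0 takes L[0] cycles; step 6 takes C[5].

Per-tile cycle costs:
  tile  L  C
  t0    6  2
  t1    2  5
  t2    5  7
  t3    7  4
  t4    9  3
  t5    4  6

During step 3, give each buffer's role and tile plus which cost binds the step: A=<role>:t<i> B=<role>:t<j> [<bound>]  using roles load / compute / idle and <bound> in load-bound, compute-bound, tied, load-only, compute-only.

step 3: A=compute:t2 B=load:t3 [tied]

  0. 6=6c; end=6; A:t0 B:-
  1. max(2,2)=2c; end=8; A:t0 B:t1
  2. max(5,5)=5c; end=13; A:t2 B:t1
  3. max(7,7)=7c; end=20; A:t2 B:t3
  4. max(9,4)=9c; end=29; A:t4 B:t3
  5. max(4,3)=4c; end=33; A:t4 B:t5
  6. 6=6c; end=39; A:t4 B:t5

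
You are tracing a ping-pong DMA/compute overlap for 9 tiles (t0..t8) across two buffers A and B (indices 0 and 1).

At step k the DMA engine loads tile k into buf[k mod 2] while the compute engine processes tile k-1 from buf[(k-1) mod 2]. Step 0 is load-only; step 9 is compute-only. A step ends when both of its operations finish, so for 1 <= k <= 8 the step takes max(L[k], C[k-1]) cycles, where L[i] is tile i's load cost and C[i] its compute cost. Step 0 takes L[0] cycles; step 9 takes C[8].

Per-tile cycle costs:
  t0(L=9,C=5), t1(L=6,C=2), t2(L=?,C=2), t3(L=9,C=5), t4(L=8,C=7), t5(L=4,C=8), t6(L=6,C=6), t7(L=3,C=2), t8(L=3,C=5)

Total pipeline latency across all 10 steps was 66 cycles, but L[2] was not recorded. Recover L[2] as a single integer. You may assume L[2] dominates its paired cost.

step 0 = dur = L[0]=9 = 9
step 1 = dur = max(L[1]=6, C[0]=5) = 6
step 2 = dur = max(L[2]=?, C[1]=2) = L[2]  (unknown; binding)
step 3 = dur = max(L[3]=9, C[2]=2) = 9
step 4 = dur = max(L[4]=8, C[3]=5) = 8
step 5 = dur = max(L[5]=4, C[4]=7) = 7
step 6 = dur = max(L[6]=6, C[5]=8) = 8
step 7 = dur = max(L[7]=3, C[6]=6) = 6
step 8 = dur = max(L[8]=3, C[7]=2) = 3
step 9 = dur = C[8]=5 = 5
sum of known step durations = 61
dur[2] = total - known = 66 - 61 = 5
L[2] is the binding max in step 2, so L[2] = dur[2] = 5

L[2] = 5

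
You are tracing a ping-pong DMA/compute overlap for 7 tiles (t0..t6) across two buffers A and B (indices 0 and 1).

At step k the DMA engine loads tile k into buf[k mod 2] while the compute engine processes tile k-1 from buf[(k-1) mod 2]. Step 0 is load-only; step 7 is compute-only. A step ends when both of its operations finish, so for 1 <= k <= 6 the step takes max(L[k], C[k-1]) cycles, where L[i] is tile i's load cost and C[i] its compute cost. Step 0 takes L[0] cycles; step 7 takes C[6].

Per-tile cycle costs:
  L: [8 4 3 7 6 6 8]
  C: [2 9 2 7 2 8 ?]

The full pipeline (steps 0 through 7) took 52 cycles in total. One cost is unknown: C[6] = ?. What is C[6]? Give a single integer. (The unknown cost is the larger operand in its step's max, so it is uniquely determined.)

C[6] = 3

step 0 → dur = L[0]=8 = 8
step 1 → dur = max(L[1]=4, C[0]=2) = 4
step 2 → dur = max(L[2]=3, C[1]=9) = 9
step 3 → dur = max(L[3]=7, C[2]=2) = 7
step 4 → dur = max(L[4]=6, C[3]=7) = 7
step 5 → dur = max(L[5]=6, C[4]=2) = 6
step 6 → dur = max(L[6]=8, C[5]=8) = 8
step 7 → dur = C[6]=? = C[6]  (unknown; binding)
sum of known step durations = 49
dur[7] = total - known = 52 - 49 = 3
C[6] is the binding max in step 7, so C[6] = dur[7] = 3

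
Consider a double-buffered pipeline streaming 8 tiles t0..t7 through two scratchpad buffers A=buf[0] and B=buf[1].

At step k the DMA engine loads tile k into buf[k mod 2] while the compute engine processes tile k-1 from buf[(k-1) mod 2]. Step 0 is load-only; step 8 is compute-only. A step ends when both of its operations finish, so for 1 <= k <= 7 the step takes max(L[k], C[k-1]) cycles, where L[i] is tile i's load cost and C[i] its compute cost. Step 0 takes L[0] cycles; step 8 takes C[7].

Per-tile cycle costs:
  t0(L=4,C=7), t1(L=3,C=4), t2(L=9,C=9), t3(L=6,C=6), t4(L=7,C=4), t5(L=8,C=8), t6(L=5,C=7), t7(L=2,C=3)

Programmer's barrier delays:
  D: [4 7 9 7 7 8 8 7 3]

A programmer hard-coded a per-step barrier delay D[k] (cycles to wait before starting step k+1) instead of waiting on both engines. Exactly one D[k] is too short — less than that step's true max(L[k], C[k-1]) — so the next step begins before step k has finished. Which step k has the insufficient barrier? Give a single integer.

hazard at step 3

k=0 barrier L[0]=4→4c, D[0]=4 ok
k=1 barrier max(L[1]=3,C[0]=7)→7c, D[1]=7 ok
k=2 barrier max(L[2]=9,C[1]=4)→9c, D[2]=9 ok
k=3 barrier max(L[3]=6,C[2]=9)→9c, D[3]=7 SHORT
k=4 barrier max(L[4]=7,C[3]=6)→7c, D[4]=7 ok
k=5 barrier max(L[5]=8,C[4]=4)→8c, D[5]=8 ok
k=6 barrier max(L[6]=5,C[5]=8)→8c, D[6]=8 ok
k=7 barrier max(L[7]=2,C[6]=7)→7c, D[7]=7 ok
k=8 barrier C[7]=3→3c, D[8]=3 ok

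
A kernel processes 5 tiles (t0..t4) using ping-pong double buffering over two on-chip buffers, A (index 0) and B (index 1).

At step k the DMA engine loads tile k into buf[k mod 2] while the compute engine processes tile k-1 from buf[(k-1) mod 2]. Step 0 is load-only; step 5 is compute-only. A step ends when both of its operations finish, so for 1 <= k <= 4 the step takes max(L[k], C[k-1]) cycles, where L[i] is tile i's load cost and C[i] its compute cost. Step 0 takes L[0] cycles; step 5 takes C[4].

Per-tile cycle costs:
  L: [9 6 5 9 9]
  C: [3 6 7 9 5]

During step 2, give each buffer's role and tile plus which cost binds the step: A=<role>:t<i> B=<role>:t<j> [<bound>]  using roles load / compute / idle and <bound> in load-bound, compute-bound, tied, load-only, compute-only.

  0. 9=9c; end=9; A:t0 B:-
  1. max(6,3)=6c; end=15; A:t0 B:t1
  2. max(5,6)=6c; end=21; A:t2 B:t1
  3. max(9,7)=9c; end=30; A:t2 B:t3
  4. max(9,9)=9c; end=39; A:t4 B:t3
  5. 5=5c; end=44; A:t4 B:t3

step 2: A=load:t2 B=compute:t1 [compute-bound]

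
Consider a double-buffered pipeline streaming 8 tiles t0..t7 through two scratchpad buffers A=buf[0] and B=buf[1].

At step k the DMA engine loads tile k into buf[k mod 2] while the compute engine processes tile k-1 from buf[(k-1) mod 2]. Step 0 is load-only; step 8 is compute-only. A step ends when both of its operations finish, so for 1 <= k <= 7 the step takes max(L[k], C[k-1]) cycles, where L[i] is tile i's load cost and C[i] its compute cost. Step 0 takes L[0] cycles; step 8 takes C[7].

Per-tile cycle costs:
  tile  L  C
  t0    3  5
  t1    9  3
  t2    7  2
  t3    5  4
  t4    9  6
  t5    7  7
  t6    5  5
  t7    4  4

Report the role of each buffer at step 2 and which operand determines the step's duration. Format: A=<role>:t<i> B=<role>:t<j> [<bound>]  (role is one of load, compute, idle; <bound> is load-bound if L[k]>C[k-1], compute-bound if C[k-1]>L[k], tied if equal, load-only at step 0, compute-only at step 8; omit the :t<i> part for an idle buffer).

step 2: A=load:t2 B=compute:t1 [load-bound]

[0] DMA t0→A (3c) ∥ CU idle ⇒ 3c, clock 3
[1] DMA t1→B (9c) ∥ CU A:t0 (5c) ⇒ 9c, clock 12
[2] DMA t2→A (7c) ∥ CU B:t1 (3c) ⇒ 7c, clock 19
[3] DMA t3→B (5c) ∥ CU A:t2 (2c) ⇒ 5c, clock 24
[4] DMA t4→A (9c) ∥ CU B:t3 (4c) ⇒ 9c, clock 33
[5] DMA t5→B (7c) ∥ CU A:t4 (6c) ⇒ 7c, clock 40
[6] DMA t6→A (5c) ∥ CU B:t5 (7c) ⇒ 7c, clock 47
[7] DMA t7→B (4c) ∥ CU A:t6 (5c) ⇒ 5c, clock 52
[8] DMA idle ∥ CU B:t7 (4c) ⇒ 4c, clock 56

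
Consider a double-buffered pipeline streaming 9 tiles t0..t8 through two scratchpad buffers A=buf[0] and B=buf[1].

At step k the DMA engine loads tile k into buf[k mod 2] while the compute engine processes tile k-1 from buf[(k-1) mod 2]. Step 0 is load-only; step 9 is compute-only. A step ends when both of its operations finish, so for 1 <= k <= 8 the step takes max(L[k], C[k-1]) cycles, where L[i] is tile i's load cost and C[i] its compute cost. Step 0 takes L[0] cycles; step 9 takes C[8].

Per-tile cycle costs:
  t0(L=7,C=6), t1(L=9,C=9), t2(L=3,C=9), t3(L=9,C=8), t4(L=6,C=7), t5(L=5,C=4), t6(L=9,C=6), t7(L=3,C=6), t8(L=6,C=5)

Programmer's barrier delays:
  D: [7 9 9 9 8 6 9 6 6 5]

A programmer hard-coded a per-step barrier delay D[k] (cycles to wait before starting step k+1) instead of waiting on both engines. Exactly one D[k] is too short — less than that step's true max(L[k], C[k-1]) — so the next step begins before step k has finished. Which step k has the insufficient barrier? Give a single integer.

hazard at step 5

step 0: need L[0]=7 = 7; D[0]=7 ok
step 1: need max(L[1]=9,C[0]=6) = 9; D[1]=9 ok
step 2: need max(L[2]=3,C[1]=9) = 9; D[2]=9 ok
step 3: need max(L[3]=9,C[2]=9) = 9; D[3]=9 ok
step 4: need max(L[4]=6,C[3]=8) = 8; D[4]=8 ok
step 5: need max(L[5]=5,C[4]=7) = 7; D[5]=6 SHORT
step 6: need max(L[6]=9,C[5]=4) = 9; D[6]=9 ok
step 7: need max(L[7]=3,C[6]=6) = 6; D[7]=6 ok
step 8: need max(L[8]=6,C[7]=6) = 6; D[8]=6 ok
step 9: need C[8]=5 = 5; D[9]=5 ok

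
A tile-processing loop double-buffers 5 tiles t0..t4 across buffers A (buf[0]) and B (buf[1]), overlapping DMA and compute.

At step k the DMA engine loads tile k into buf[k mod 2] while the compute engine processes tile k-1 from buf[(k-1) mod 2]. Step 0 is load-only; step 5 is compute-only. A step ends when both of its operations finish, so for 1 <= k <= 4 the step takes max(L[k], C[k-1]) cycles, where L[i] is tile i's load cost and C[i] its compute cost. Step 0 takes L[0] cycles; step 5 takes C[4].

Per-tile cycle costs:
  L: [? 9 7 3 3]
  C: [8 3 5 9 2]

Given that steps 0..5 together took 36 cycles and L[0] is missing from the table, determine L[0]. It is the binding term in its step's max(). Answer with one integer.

L[0] = 4

step 0 = dur = L[0]=? = L[0]  (unknown; binding)
step 1 = dur = max(L[1]=9, C[0]=8) = 9
step 2 = dur = max(L[2]=7, C[1]=3) = 7
step 3 = dur = max(L[3]=3, C[2]=5) = 5
step 4 = dur = max(L[4]=3, C[3]=9) = 9
step 5 = dur = C[4]=2 = 2
sum of known step durations = 32
dur[0] = total - known = 36 - 32 = 4
L[0] is the binding max in step 0, so L[0] = dur[0] = 4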